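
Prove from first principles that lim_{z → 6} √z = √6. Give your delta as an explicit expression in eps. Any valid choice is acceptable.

Let eps > 0 be given. We want delta > 0 such that 0 < |z − 6| < delta implies |√z − √6| < eps.
Multiplying by the conjugate, |√z − √6| = |z − 6|/(√z + √6).
Restrict delta ≤ 6 so that |z − 6| < 6 forces z > 0, and then √z + √6 > √6.
Hence |√z − √6| < |z − 6|/√6, which is < eps once |z − 6| < √6·eps.
Take delta = min(6, √6·eps). If 0 < |z − 6| < delta then z > 0 and |√z − √6| < |z − 6|/√6 < eps.

delta = min(6, √6·eps)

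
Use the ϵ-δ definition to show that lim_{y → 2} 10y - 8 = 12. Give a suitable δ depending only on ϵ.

Let ϵ > 0 be given. We need δ > 0 so that 0 < |y − 2| < δ implies |(10y - 8) − 12| < ϵ.
|(10y - 8) − 12| = |10y - 20| = 10|y − 2|.
So 10|y − 2| < ϵ exactly when |y − 2| < ϵ/10.
Take δ = ϵ/10. If 0 < |y − 2| < δ then |(10y - 8) − 12| = 10|y − 2| < 10·(ϵ/10) = ϵ.

δ = ϵ/10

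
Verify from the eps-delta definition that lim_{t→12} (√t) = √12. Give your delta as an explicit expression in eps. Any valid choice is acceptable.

delta = min(12, √12·eps)

Fix eps > 0. We want delta > 0 such that 0 < |t − 12| < delta implies |√t − √12| < eps.
Multiplying by the conjugate, |√t − √12| = |t − 12|/(√t + √12).
Restrict delta ≤ 12 so that |t − 12| < 12 forces t > 0, and then √t + √12 > √12.
Hence |√t − √12| < |t − 12|/√12, which is < eps once |t − 12| < √12·eps.
Take delta = min(12, √12·eps). If 0 < |t − 12| < delta then t > 0 and |√t − √12| < |t − 12|/√12 < eps.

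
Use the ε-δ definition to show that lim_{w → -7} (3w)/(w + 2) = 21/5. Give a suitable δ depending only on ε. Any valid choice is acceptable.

Fix ε > 0. We want δ > 0 with 0 < |w + 7| < δ ⇒ |(3w)/(w + 2) − (21/5)| < ε.
Combining over a common denominator, (3w)/(w + 2) − (21/5) = [(3w)·(-5) − (-21)·(w + 2)] / [(-5)·(w + 2)] = 6(w + 7) / ((-5)(w + 2)).
So |(3w)/(w + 2) − (21/5)| = 6|w + 7| / (5·|w + 2|).
Restrict δ ≤ 5/2. Then |w + 7| < 5/2 gives |w + 2| = |(w + 7) + (-5)| ≥ 5 − 5/2 = 5/2.
Hence |(3w)/(w + 2) − (21/5)| < 6|w + 7|/(5·(5/2)) = (12/25)|w + 7|, which is < ε once |w + 7| < (25/12)ε.
Take δ = min(5/2, (25/12)ε). Then 0 < |w + 7| < δ forces both bounds, so |(3w)/(w + 2) − (21/5)| < ε.

δ = min(5/2, (25/12)ε)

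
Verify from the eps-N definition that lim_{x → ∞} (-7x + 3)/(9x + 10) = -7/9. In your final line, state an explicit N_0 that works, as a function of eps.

N_0 = (97/81)/eps

Let eps > 0 be given. We seek N_0 > 0 such that x > N_0 implies |(-7x + 3)/(9x + 10) + 7/9| < eps.
(-7x + 3)/(9x + 10) + 7/9 = (9(-7x + 3) − (-7)(9x + 10)) / (9(9x + 10)) = 97/(9(9x + 10)).
For x > 0 we have 9x + 10 > 9x, so |(-7x + 3)/(9x + 10) + 7/9| = 97/(9(9x + 10)) < 97/(9·9x) = (97/81)/x.
Thus |(-7x + 3)/(9x + 10) + 7/9| < eps whenever x > (97/81)/eps.
Take N_0 = (97/81)/eps. If x > N_0 then |(-7x + 3)/(9x + 10) + 7/9| < (97/81)/x < eps.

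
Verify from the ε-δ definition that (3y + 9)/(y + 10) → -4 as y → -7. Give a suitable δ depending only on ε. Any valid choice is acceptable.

δ = min(3/2, (3/14)ε)

Fix ε > 0. We want δ > 0 with 0 < |y + 7| < δ ⇒ |(3y + 9)/(y + 10) + 4| < ε.
Combining over a common denominator, (3y + 9)/(y + 10) + 4 = [(3y + 9)·3 − (-12)·(y + 10)] / [3·(y + 10)] = 21(y + 7) / (3(y + 10)).
So |(3y + 9)/(y + 10) + 4| = 21|y + 7| / (3·|y + 10|).
Require δ ≤ 3/2, so |y + 10| ≥ |3| − |y + 7| > 3 − 3/2 = 3/2.
Hence |(3y + 9)/(y + 10) + 4| < 21|y + 7|/(3·(3/2)) = (14/3)|y + 7|, which is < ε once |y + 7| < (3/14)ε.
Take δ = min(3/2, (3/14)ε). Then 0 < |y + 7| < δ forces both bounds, so |(3y + 9)/(y + 10) + 4| < ε.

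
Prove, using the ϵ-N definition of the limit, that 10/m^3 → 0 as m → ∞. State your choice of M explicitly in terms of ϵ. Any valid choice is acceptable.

M = (10/ϵ)^{1/3}

Let ϵ > 0 be given. For m ≥ 1, |10/m^3 − 0| = 10/m^3.
10/m^3 < ϵ ⇔ m^3 > 10/ϵ ⇔ m > (10/ϵ)^{1/3}.
Take M = (10/ϵ)^{1/3}. Then m > M implies 10/m^3 < ϵ.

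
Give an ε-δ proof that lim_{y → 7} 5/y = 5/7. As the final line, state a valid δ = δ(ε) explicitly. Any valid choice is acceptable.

Suppose ε > 0. We seek δ > 0 such that 0 < |y − 7| < δ implies |5/y − (5/7)| < ε.
|5/y − (5/7)| = 5·|7 − y|/(7·|y|) = 5|y − 7|/(7|y|).
Restrict δ ≤ 7/2. Then |y − 7| < 7/2 gives |y| > 7/2, so 7|y| > 49/2.
Then |5/y − (5/7)| < 5|y − 7|/(49/2), which is < ε when |y − 7| < (49/10)ε.
Take δ = min(7/2, (49/10)ε). Then 0 < |y − 7| < δ gives both |y − 7| < 7/2 and |y − 7| < (49/10)ε, so |5/y − (5/7)| < ε.

δ = min(7/2, (49/10)ε)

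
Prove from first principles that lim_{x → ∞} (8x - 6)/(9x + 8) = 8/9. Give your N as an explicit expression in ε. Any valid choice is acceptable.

N = (118/81)/ε

Suppose ε > 0. We seek N > 0 such that x > N implies |(8x - 6)/(9x + 8) − (8/9)| < ε.
(8x - 6)/(9x + 8) − (8/9) = (9(8x - 6) − 8(9x + 8)) / (9(9x + 8)) = -118/(9(9x + 8)).
For x > 0 we have 9x + 8 > 9x, so |(8x - 6)/(9x + 8) − (8/9)| = 118/(9(9x + 8)) < 118/(9·9x) = (118/81)/x.
Thus |(8x - 6)/(9x + 8) − (8/9)| < ε whenever x > (118/81)/ε.
Take N = (118/81)/ε. If x > N then |(8x - 6)/(9x + 8) − (8/9)| < (118/81)/x < ε.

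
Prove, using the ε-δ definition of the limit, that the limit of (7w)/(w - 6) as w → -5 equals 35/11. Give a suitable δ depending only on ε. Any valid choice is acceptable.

Suppose ε > 0. We want δ > 0 with 0 < |w + 5| < δ ⇒ |(7w)/(w - 6) − (35/11)| < ε.
Combining over a common denominator, (7w)/(w - 6) − (35/11) = [(7w)·(-11) − (-35)·(w - 6)] / [(-11)·(w - 6)] = -42(w + 5) / ((-11)(w - 6)).
So |(7w)/(w - 6) − (35/11)| = 42|w + 5| / (11·|w − 6|).
Restrict δ ≤ 11/2. Then |w + 5| < 11/2 gives |w − 6| = |(w + 5) + (-11)| ≥ 11 − 11/2 = 11/2.
Hence |(7w)/(w - 6) − (35/11)| < 42|w + 5|/(11·(11/2)) = (84/121)|w + 5|, which is < ε once |w + 5| < (121/84)ε.
Take δ = min(11/2, (121/84)ε). Then 0 < |w + 5| < δ forces both bounds, so |(7w)/(w - 6) − (35/11)| < ε.

δ = min(11/2, (121/84)ε)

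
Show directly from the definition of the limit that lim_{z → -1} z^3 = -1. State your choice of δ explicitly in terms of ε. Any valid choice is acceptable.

Fix ε > 0. We seek δ > 0 with 0 < |z + 1| < δ ⇒ |z^3 + 1| < ε.
Factor: z^3 + 1 = (z + 1)(z^2 - z + 1), so |z^3 + 1| = |z + 1|·|z^2 - z + 1|.
Impose δ ≤ 2 so that |z| < 3; then |z^2 - z + 1| ≤ 13.
Hence |z^3 + 1| ≤ 13|z + 1|, which is < ε once |z + 1| < ε/13.
Take δ = min(2, ε/13). If 0 < |z + 1| < δ then both bounds hold and |z^3 + 1| ≤ 13|z + 1| < 13·(ε/13) = ε.

δ = min(2, ε/13)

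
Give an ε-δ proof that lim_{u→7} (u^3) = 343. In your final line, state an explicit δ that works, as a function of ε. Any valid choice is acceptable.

δ = min(1, ε/169)

Let ε > 0. We seek δ > 0 with 0 < |u − 7| < δ ⇒ |u^3 − 343| < ε.
Factor: u^3 − 343 = (u − 7)(u^2 + 7u + 49), so |u^3 − 343| = |u − 7|·|u^2 + 7u + 49|.
Restrict δ ≤ 1. Then |u − 7| < 1 gives |u| < 8, so by the triangle inequality |u^2 + 7u + 49| ≤ 8^2 + 7·8 + 49 = 169.
Hence |u^3 − 343| ≤ 169|u − 7|, which is < ε once |u − 7| < ε/169.
Take δ = min(1, ε/169). If 0 < |u − 7| < δ then both bounds hold and |u^3 − 343| ≤ 169|u − 7| < 169·(ε/169) = ε.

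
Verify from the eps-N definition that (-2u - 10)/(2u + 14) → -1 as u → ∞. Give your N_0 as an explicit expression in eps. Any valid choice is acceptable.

Let eps > 0. We seek N_0 > 0 such that u > N_0 implies |(-2u - 10)/(2u + 14) + 1| < eps.
(-2u - 10)/(2u + 14) + 1 = (2(-2u - 10) − (-2)(2u + 14)) / (2(2u + 14)) = 8/(2(2u + 14)).
For u > 0 we have 2u + 14 > 2u, so |(-2u - 10)/(2u + 14) + 1| = 8/(2(2u + 14)) < 8/(2·2u) = 2/u.
Thus |(-2u - 10)/(2u + 14) + 1| < eps whenever u > 2/eps.
Take N_0 = 2/eps. If u > N_0 then |(-2u - 10)/(2u + 14) + 1| < 2/u < eps.

N_0 = 2/eps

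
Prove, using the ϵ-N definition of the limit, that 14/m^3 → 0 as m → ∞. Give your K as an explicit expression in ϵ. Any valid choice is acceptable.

K = (14/ϵ)^{1/3}

Fix ϵ > 0. For m ≥ 1, |14/m^3 − 0| = 14/m^3.
14/m^3 < ϵ ⇔ m^3 > 14/ϵ ⇔ m > (14/ϵ)^{1/3}.
Take K = (14/ϵ)^{1/3}. Then m > K implies 14/m^3 < ϵ.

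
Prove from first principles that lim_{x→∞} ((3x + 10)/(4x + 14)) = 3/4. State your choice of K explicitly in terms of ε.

K = (1/8)/ε

Suppose ε > 0. We seek K > 0 such that x > K implies |(3x + 10)/(4x + 14) − (3/4)| < ε.
(3x + 10)/(4x + 14) − (3/4) = (4(3x + 10) − 3(4x + 14)) / (4(4x + 14)) = -2/(4(4x + 14)).
For x > 0 we have 4x + 14 > 4x, so |(3x + 10)/(4x + 14) − (3/4)| = 2/(4(4x + 14)) < 2/(4·4x) = (1/8)/x.
Thus |(3x + 10)/(4x + 14) − (3/4)| < ε whenever x > (1/8)/ε.
Take K = (1/8)/ε. If x > K then |(3x + 10)/(4x + 14) − (3/4)| < (1/8)/x < ε.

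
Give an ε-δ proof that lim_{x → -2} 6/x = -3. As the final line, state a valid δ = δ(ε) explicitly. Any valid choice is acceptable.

δ = min(1, (1/3)ε)

Fix ε > 0. We seek δ > 0 such that 0 < |x + 2| < δ implies |6/x + 3| < ε.
|6/x + 3| = 6·|-2 − x|/(2·|x|) = 6|x + 2|/(2|x|).
Restrict δ ≤ 1. Then |x + 2| < 1 gives |x| > 1, so 2|x| > 2.
Then |6/x + 3| < 6|x + 2|/2, which is < ε when |x + 2| < (1/3)ε.
Take δ = min(1, (1/3)ε). Then 0 < |x + 2| < δ gives both |x + 2| < 1 and |x + 2| < (1/3)ε, so |6/x + 3| < ε.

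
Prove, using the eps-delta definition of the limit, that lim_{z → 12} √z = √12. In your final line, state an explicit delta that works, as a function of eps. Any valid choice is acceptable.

delta = min(12, √12·eps)

Suppose eps > 0. We want delta > 0 such that 0 < |z − 12| < delta implies |√z − √12| < eps.
Multiplying by the conjugate, |√z − √12| = |z − 12|/(√z + √12).
Restrict delta ≤ 12 so that |z − 12| < 12 forces z > 0, and then √z + √12 > √12.
Hence |√z − √12| < |z − 12|/√12, which is < eps once |z − 12| < √12·eps.
Take delta = min(12, √12·eps). If 0 < |z − 12| < delta then z > 0 and |√z − √12| < |z − 12|/√12 < eps.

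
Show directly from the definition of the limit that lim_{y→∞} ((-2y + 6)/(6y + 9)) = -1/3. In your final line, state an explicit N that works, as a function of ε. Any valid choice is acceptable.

N = (3/2)/ε

Suppose ε > 0. We seek N > 0 such that y > N implies |(-2y + 6)/(6y + 9) + 1/3| < ε.
(-2y + 6)/(6y + 9) + 1/3 = (6(-2y + 6) − (-2)(6y + 9)) / (6(6y + 9)) = 54/(6(6y + 9)).
For y > 0 we have 6y + 9 > 6y, so |(-2y + 6)/(6y + 9) + 1/3| = 54/(6(6y + 9)) < 54/(6·6y) = (3/2)/y.
Thus |(-2y + 6)/(6y + 9) + 1/3| < ε whenever y > (3/2)/ε.
Take N = (3/2)/ε. If y > N then |(-2y + 6)/(6y + 9) + 1/3| < (3/2)/y < ε.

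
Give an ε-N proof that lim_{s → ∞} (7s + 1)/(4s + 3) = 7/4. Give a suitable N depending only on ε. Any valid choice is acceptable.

N = (17/16)/ε

Suppose ε > 0. We seek N > 0 such that s > N implies |(7s + 1)/(4s + 3) − (7/4)| < ε.
(7s + 1)/(4s + 3) − (7/4) = (4(7s + 1) − 7(4s + 3)) / (4(4s + 3)) = -17/(4(4s + 3)).
For s > 0 we have 4s + 3 > 4s, so |(7s + 1)/(4s + 3) − (7/4)| = 17/(4(4s + 3)) < 17/(4·4s) = (17/16)/s.
Thus |(7s + 1)/(4s + 3) − (7/4)| < ε whenever s > (17/16)/ε.
Take N = (17/16)/ε. If s > N then |(7s + 1)/(4s + 3) − (7/4)| < (17/16)/s < ε.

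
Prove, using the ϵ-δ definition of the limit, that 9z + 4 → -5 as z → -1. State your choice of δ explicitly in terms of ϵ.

Fix ϵ > 0. We need δ > 0 so that 0 < |z + 1| < δ implies |(9z + 4) + 5| < ϵ.
Since (9z + 4) + 5 = 9(z + 1), we have |(9z + 4) + 5| = 9|z + 1|.
So 9|z + 1| < ϵ exactly when |z + 1| < ϵ/9.
Choosing δ = ϵ/9 gives |(9z + 4) + 5| = 9|z + 1| < ϵ whenever |z + 1| < δ.

δ = ϵ/9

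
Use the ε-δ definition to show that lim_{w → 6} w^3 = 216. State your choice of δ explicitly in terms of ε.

Suppose ε > 0. We seek δ > 0 with 0 < |w − 6| < δ ⇒ |w^3 − 216| < ε.
Factor: w^3 − 216 = (w − 6)(w^2 + 6w + 36), so |w^3 − 216| = |w − 6|·|w^2 + 6w + 36|.
Restrict δ ≤ 1. Then |w − 6| < 1 gives |w| < 7, so by the triangle inequality |w^2 + 6w + 36| ≤ 7^2 + 6·7 + 36 = 127.
Hence |w^3 − 216| ≤ 127|w − 6|, which is < ε once |w − 6| < ε/127.
Take δ = min(1, ε/127). If 0 < |w − 6| < δ then both bounds hold and |w^3 − 216| ≤ 127|w − 6| < 127·(ε/127) = ε.

δ = min(1, ε/127)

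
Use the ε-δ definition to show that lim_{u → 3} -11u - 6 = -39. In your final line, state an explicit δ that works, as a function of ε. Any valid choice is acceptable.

Let ε > 0. We need δ > 0 so that 0 < |u − 3| < δ implies |(-11u - 6) + 39| < ε.
|(-11u - 6) + 39| = |-11u + 33| = 11|u − 3|.
Thus it suffices that |u − 3| < ε/11.
Choosing δ = ε/11 gives |(-11u - 6) + 39| = 11|u − 3| < ε whenever |u − 3| < δ.

δ = ε/11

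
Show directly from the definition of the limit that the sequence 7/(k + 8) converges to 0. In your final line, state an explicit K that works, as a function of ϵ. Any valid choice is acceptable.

Let ϵ > 0 be given. For k ≥ 1, |7/(k + 8) − 0| = 7/(k + 8) ≤ 7/k.
We need 7/k < ϵ, i.e. k > 7/ϵ.
Take K = 7/ϵ. If k > K then |7/(k + 8)| ≤ 7/k < ϵ.

K = 7/ϵ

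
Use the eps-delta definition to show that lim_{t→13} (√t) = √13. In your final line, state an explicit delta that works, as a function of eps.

Suppose eps > 0. We want delta > 0 such that 0 < |t − 13| < delta implies |√t − √13| < eps.
Multiplying by the conjugate, |√t − √13| = |t − 13|/(√t + √13).
Restrict delta ≤ 13 so that |t − 13| < 13 forces t > 0, and then √t + √13 > √13.
Hence |√t − √13| < |t − 13|/√13, which is < eps once |t − 13| < √13·eps.
Take delta = min(13, √13·eps). If 0 < |t − 13| < delta then t > 0 and |√t − √13| < |t − 13|/√13 < eps.

delta = min(13, √13·eps)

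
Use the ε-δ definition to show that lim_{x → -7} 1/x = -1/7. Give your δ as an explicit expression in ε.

Let ε > 0. We seek δ > 0 such that 0 < |x + 7| < δ implies |1/x + 1/7| < ε.
|1/x + 1/7| = |-7 − x|/(7·|x|) = |x + 7|/(7|x|).
Restrict δ ≤ 7/2. Then |x + 7| < 7/2 gives |x| > 7/2, so 7|x| > 49/2.
Then |1/x + 1/7| < |x + 7|/(49/2), which is < ε when |x + 7| < (49/2)ε.
Take δ = min(7/2, (49/2)ε). Then 0 < |x + 7| < δ gives both |x + 7| < 7/2 and |x + 7| < (49/2)ε, so |1/x + 1/7| < ε.

δ = min(7/2, (49/2)ε)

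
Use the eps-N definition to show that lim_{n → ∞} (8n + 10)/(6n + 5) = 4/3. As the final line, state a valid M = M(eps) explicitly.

M = (5/9)/eps

Let eps > 0. For n ≥ 1, |(8n + 10)/(6n + 5) − (4/3)| = |20|/(6(6n + 5)) = 20/(6(6n + 5)).
Since 6n + 5 ≥ 6n for n ≥ 1, this is ≤ 20/(6·6n) = (5/9)/n.
So |(8n + 10)/(6n + 5) − (4/3)| < eps whenever n > (5/9)/eps.
Take M = (5/9)/eps. If n > M then |(8n + 10)/(6n + 5) − (4/3)| ≤ (5/9)/n < eps.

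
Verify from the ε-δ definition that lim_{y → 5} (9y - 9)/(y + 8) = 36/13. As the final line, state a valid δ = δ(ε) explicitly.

δ = min(13/2, (169/162)ε)

Let ε > 0 be given. We want δ > 0 with 0 < |y − 5| < δ ⇒ |(9y - 9)/(y + 8) − (36/13)| < ε.
Combining over a common denominator, (9y - 9)/(y + 8) − (36/13) = [(9y - 9)·13 − 36·(y + 8)] / [13·(y + 8)] = 81(y − 5) / (13(y + 8)).
So |(9y - 9)/(y + 8) − (36/13)| = 81|y − 5| / (13·|y + 8|).
Restrict δ ≤ 13/2. Then |y − 5| < 13/2 gives |y + 8| = |(y − 5) + 13| ≥ 13 − 13/2 = 13/2.
Hence |(9y - 9)/(y + 8) − (36/13)| < 81|y − 5|/(13·(13/2)) = (162/169)|y − 5|, which is < ε once |y − 5| < (169/162)ε.
Take δ = min(13/2, (169/162)ε). Then 0 < |y − 5| < δ forces both bounds, so |(9y - 9)/(y + 8) − (36/13)| < ε.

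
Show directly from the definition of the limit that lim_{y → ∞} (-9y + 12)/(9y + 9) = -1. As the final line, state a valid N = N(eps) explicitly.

N = (7/3)/eps

Let eps > 0. We seek N > 0 such that y > N implies |(-9y + 12)/(9y + 9) + 1| < eps.
(-9y + 12)/(9y + 9) + 1 = (9(-9y + 12) − (-9)(9y + 9)) / (9(9y + 9)) = 189/(9(9y + 9)).
For y > 0 we have 9y + 9 > 9y, so |(-9y + 12)/(9y + 9) + 1| = 189/(9(9y + 9)) < 189/(9·9y) = (7/3)/y.
Thus |(-9y + 12)/(9y + 9) + 1| < eps whenever y > (7/3)/eps.
Take N = (7/3)/eps. If y > N then |(-9y + 12)/(9y + 9) + 1| < (7/3)/y < eps.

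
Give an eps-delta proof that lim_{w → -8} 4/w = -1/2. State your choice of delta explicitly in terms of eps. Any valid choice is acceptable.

delta = min(4, 8eps)

Fix eps > 0. We seek delta > 0 such that 0 < |w + 8| < delta implies |4/w + 1/2| < eps.
|4/w + 1/2| = 4·|-8 − w|/(8·|w|) = 4|w + 8|/(8|w|).
Require delta ≤ 4 so that |w| > 8 − 4 = 4, hence 8|w| > 32.
Then |4/w + 1/2| < 4|w + 8|/32, which is < eps when |w + 8| < 8eps.
Take delta = min(4, 8eps). Then 0 < |w + 8| < delta gives both |w + 8| < 4 and |w + 8| < 8eps, so |4/w + 1/2| < eps.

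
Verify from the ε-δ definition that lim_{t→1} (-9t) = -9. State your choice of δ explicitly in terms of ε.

Let ε > 0. We need δ > 0 so that 0 < |t − 1| < δ implies |(-9t) + 9| < ε.
|(-9t) + 9| = |-9t + 9| = 9|t − 1|.
So 9|t − 1| < ε exactly when |t − 1| < ε/9.
Take δ = ε/9. If 0 < |t − 1| < δ then |(-9t) + 9| = 9|t − 1| < 9·(ε/9) = ε.

δ = ε/9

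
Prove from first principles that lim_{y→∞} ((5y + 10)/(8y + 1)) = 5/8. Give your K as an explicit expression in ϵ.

K = (75/64)/ϵ

Fix ϵ > 0. We seek K > 0 such that y > K implies |(5y + 10)/(8y + 1) − (5/8)| < ϵ.
(5y + 10)/(8y + 1) − (5/8) = (8(5y + 10) − 5(8y + 1)) / (8(8y + 1)) = 75/(8(8y + 1)).
For y > 0 we have 8y + 1 > 8y, so |(5y + 10)/(8y + 1) − (5/8)| = 75/(8(8y + 1)) < 75/(8·8y) = (75/64)/y.
Thus |(5y + 10)/(8y + 1) − (5/8)| < ϵ whenever y > (75/64)/ϵ.
Take K = (75/64)/ϵ. If y > K then |(5y + 10)/(8y + 1) − (5/8)| < (75/64)/y < ϵ.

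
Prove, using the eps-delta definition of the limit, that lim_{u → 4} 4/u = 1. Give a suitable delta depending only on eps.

Let eps > 0. We seek delta > 0 such that 0 < |u − 4| < delta implies |4/u − 1| < eps.
|4/u − 1| = 4·|4 − u|/(4·|u|) = 4|u − 4|/(4|u|).
Require delta ≤ 2 so that |u| > 4 − 2 = 2, hence 4|u| > 8.
Then |4/u − 1| < 4|u − 4|/8, which is < eps when |u − 4| < 2eps.
Take delta = min(2, 2eps). Then 0 < |u − 4| < delta gives both |u − 4| < 2 and |u − 4| < 2eps, so |4/u − 1| < eps.

delta = min(2, 2eps)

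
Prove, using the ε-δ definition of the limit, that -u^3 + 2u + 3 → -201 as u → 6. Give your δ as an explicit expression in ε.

Suppose ε > 0. We want δ > 0 such that 0 < |u − 6| < δ implies |(-u^3 + 2u + 3) + 201| < ε.
(-u^3 + 2u + 3) + 201 = -u^3 + 2u + 204 = (u − 6)(-u^2 - 6u - 34).
So |(-u^3 + 2u + 3) + 201| = |u − 6|·|-u^2 - 6u - 34|.
Assume first that |u − 6| < 2, so |u| < 8. Then |-u^2 - 6u - 34| ≤ 8^2 + 6·8 + 34 = 146.
Hence |(-u^3 + 2u + 3) + 201| ≤ 146|u − 6| < ε provided |u − 6| < ε/146.
Take δ = min(2, ε/146). Then 0 < |u − 6| < δ gives both |u − 6| < 2 and |u − 6| < ε/146, so |(-u^3 + 2u + 3) + 201| < ε.

δ = min(2, ε/146)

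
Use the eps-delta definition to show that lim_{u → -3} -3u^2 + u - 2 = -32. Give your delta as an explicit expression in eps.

Fix eps > 0. We want delta > 0 such that 0 < |u + 3| < delta implies |(-3u^2 + u - 2) + 32| < eps.
(-3u^2 + u - 2) + 32 = -3u^2 + u + 30 = (u + 3)(-3u + 10).
So |(-3u^2 + u - 2) + 32| = |u + 3|·|-3u + 10|.
Require delta ≤ 1. Then |u + 3| < 1 gives |u| < 4, and by the triangle inequality |-3u + 10| ≤ 3·4 + 10 = 22.
Hence |(-3u^2 + u - 2) + 32| ≤ 22|u + 3| < eps provided |u + 3| < eps/22.
Choosing delta = min(1, eps/22) ensures both conditions, hence |(-3u^2 + u - 2) + 32| < eps.

delta = min(1, eps/22)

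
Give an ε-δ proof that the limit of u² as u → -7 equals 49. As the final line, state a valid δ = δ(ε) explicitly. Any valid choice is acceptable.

δ = min(1, ε/15)

Fix ε > 0. We seek δ > 0 with 0 < |u + 7| < δ ⇒ |u² − 49| < ε.
Factor: u² − 49 = (u + 7)(u - 7), so |u² − 49| = |u + 7|·|u - 7|.
Impose δ ≤ 1 so that |u| < 8; then |u - 7| ≤ 15.
Hence |u² − 49| ≤ 15|u + 7|, which is < ε once |u + 7| < ε/15.
Take δ = min(1, ε/15). If 0 < |u + 7| < δ then both bounds hold and |u² − 49| ≤ 15|u + 7| < 15·(ε/15) = ε.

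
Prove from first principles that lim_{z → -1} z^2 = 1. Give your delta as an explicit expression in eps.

delta = min(1, eps/3)

Let eps > 0. We seek delta > 0 with 0 < |z + 1| < delta ⇒ |z^2 − 1| < eps.
Factor: z^2 − 1 = (z + 1)(z - 1), so |z^2 − 1| = |z + 1|·|z - 1|.
Impose delta ≤ 1 so that |z| < 2; then |z - 1| ≤ 3.
Hence |z^2 − 1| ≤ 3|z + 1|, which is < eps once |z + 1| < eps/3.
Take delta = min(1, eps/3). If 0 < |z + 1| < delta then both bounds hold and |z^2 − 1| ≤ 3|z + 1| < 3·(eps/3) = eps.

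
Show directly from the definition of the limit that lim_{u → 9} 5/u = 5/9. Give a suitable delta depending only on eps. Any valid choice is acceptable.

Suppose eps > 0. We seek delta > 0 such that 0 < |u − 9| < delta implies |5/u − (5/9)| < eps.
|5/u − (5/9)| = 5·|9 − u|/(9·|u|) = 5|u − 9|/(9|u|).
Restrict delta ≤ 9/2. Then |u − 9| < 9/2 gives |u| > 9/2, so 9|u| > 81/2.
Then |5/u − (5/9)| < 5|u − 9|/(81/2), which is < eps when |u − 9| < (81/10)eps.
Take delta = min(9/2, (81/10)eps). Then 0 < |u − 9| < delta gives both |u − 9| < 9/2 and |u − 9| < (81/10)eps, so |5/u − (5/9)| < eps.

delta = min(9/2, (81/10)eps)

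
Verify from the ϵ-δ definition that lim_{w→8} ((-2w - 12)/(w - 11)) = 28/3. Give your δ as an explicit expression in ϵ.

δ = min(3/2, (9/68)ϵ)

Let ϵ > 0. We want δ > 0 with 0 < |w − 8| < δ ⇒ |(-2w - 12)/(w - 11) − (28/3)| < ϵ.
Combining over a common denominator, (-2w - 12)/(w - 11) − (28/3) = [(-2w - 12)·(-3) − (-28)·(w - 11)] / [(-3)·(w - 11)] = 34(w − 8) / ((-3)(w - 11)).
So |(-2w - 12)/(w - 11) − (28/3)| = 34|w − 8| / (3·|w − 11|).
Restrict δ ≤ 3/2. Then |w − 8| < 3/2 gives |w − 11| = |(w − 8) + (-3)| ≥ 3 − 3/2 = 3/2.
Hence |(-2w - 12)/(w - 11) − (28/3)| < 34|w − 8|/(3·(3/2)) = (68/9)|w − 8|, which is < ϵ once |w − 8| < (9/68)ϵ.
Take δ = min(3/2, (9/68)ϵ). Then 0 < |w − 8| < δ forces both bounds, so |(-2w - 12)/(w - 11) − (28/3)| < ϵ.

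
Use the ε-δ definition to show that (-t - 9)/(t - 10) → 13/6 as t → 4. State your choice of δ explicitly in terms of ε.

δ = min(3, (18/19)ε)

Suppose ε > 0. We want δ > 0 with 0 < |t − 4| < δ ⇒ |(-t - 9)/(t - 10) − (13/6)| < ε.
Combining over a common denominator, (-t - 9)/(t - 10) − (13/6) = [(-t - 9)·(-6) − (-13)·(t - 10)] / [(-6)·(t - 10)] = 19(t − 4) / ((-6)(t - 10)).
So |(-t - 9)/(t - 10) − (13/6)| = 19|t − 4| / (6·|t − 10|).
Restrict δ ≤ 3. Then |t − 4| < 3 gives |t − 10| = |(t − 4) + (-6)| ≥ 6 − 3 = 3.
Hence |(-t - 9)/(t - 10) − (13/6)| < 19|t − 4|/(6·3) = (19/18)|t − 4|, which is < ε once |t − 4| < (18/19)ε.
Take δ = min(3, (18/19)ε). Then 0 < |t − 4| < δ forces both bounds, so |(-t - 9)/(t - 10) − (13/6)| < ε.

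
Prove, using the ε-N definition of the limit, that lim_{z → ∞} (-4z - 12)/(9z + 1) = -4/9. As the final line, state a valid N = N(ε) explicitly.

N = (104/81)/ε

Let ε > 0. We seek N > 0 such that z > N implies |(-4z - 12)/(9z + 1) + 4/9| < ε.
(-4z - 12)/(9z + 1) + 4/9 = (9(-4z - 12) − (-4)(9z + 1)) / (9(9z + 1)) = -104/(9(9z + 1)).
For z > 0 we have 9z + 1 > 9z, so |(-4z - 12)/(9z + 1) + 4/9| = 104/(9(9z + 1)) < 104/(9·9z) = (104/81)/z.
Thus |(-4z - 12)/(9z + 1) + 4/9| < ε whenever z > (104/81)/ε.
Take N = (104/81)/ε. If z > N then |(-4z - 12)/(9z + 1) + 4/9| < (104/81)/z < ε.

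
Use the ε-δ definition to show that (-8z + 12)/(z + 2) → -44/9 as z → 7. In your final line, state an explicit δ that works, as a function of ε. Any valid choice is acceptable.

δ = min(9/2, (81/56)ε)

Fix ε > 0. We want δ > 0 with 0 < |z − 7| < δ ⇒ |(-8z + 12)/(z + 2) + 44/9| < ε.
Combining over a common denominator, (-8z + 12)/(z + 2) + 44/9 = [(-8z + 12)·9 − (-44)·(z + 2)] / [9·(z + 2)] = -28(z − 7) / (9(z + 2)).
So |(-8z + 12)/(z + 2) + 44/9| = 28|z − 7| / (9·|z + 2|).
Require δ ≤ 9/2, so |z + 2| ≥ |9| − |z − 7| > 9 − 9/2 = 9/2.
Hence |(-8z + 12)/(z + 2) + 44/9| < 28|z − 7|/(9·(9/2)) = (56/81)|z − 7|, which is < ε once |z − 7| < (81/56)ε.
Take δ = min(9/2, (81/56)ε). Then 0 < |z − 7| < δ forces both bounds, so |(-8z + 12)/(z + 2) + 44/9| < ε.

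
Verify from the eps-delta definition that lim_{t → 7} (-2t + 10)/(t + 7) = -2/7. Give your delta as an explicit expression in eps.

delta = min(7, (49/12)eps)

Let eps > 0. We want delta > 0 with 0 < |t − 7| < delta ⇒ |(-2t + 10)/(t + 7) + 2/7| < eps.
Combining over a common denominator, (-2t + 10)/(t + 7) + 2/7 = [(-2t + 10)·14 − (-4)·(t + 7)] / [14·(t + 7)] = -24(t − 7) / (14(t + 7)).
So |(-2t + 10)/(t + 7) + 2/7| = 24|t − 7| / (14·|t + 7|).
Restrict delta ≤ 7. Then |t − 7| < 7 gives |t + 7| = |(t − 7) + 14| ≥ 14 − 7 = 7.
Hence |(-2t + 10)/(t + 7) + 2/7| < 24|t − 7|/(14·7) = (12/49)|t − 7|, which is < eps once |t − 7| < (49/12)eps.
Take delta = min(7, (49/12)eps). Then 0 < |t − 7| < delta forces both bounds, so |(-2t + 10)/(t + 7) + 2/7| < eps.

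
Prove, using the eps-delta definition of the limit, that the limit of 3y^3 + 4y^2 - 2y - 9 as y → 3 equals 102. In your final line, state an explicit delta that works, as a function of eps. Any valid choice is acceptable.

delta = min(1, eps/137)

Let eps > 0 be given. We want delta > 0 such that 0 < |y − 3| < delta implies |(3y^3 + 4y^2 - 2y - 9) − 102| < eps.
(3y^3 + 4y^2 - 2y - 9) − 102 = 3y^3 + 4y^2 - 2y - 111 = (y − 3)(3y^2 + 13y + 37).
So |(3y^3 + 4y^2 - 2y - 9) − 102| = |y − 3|·|3y^2 + 13y + 37|.
Require delta ≤ 1. Then |y − 3| < 1 gives |y| < 4, and by the triangle inequality |3y^2 + 13y + 37| ≤ 3·4^2 + 13·4 + 37 = 137.
Hence |(3y^3 + 4y^2 - 2y - 9) − 102| ≤ 137|y − 3| < eps provided |y − 3| < eps/137.
Take delta = min(1, eps/137). Then 0 < |y − 3| < delta gives both |y − 3| < 1 and |y − 3| < eps/137, so |(3y^3 + 4y^2 - 2y - 9) − 102| < eps.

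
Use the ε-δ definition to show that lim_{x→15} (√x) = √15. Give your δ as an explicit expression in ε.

δ = min(15, √15·ε)

Fix ε > 0. We want δ > 0 such that 0 < |x − 15| < δ implies |√x − √15| < ε.
Rationalise: √x − √15 = (x − 15)/(√x + √15), so |√x − √15| = |x − 15|/(√x + √15).
Restrict δ ≤ 15 so that |x − 15| < 15 forces x > 0, and then √x + √15 > √15.
Hence |√x − √15| < |x − 15|/√15, which is < ε once |x − 15| < √15·ε.
Take δ = min(15, √15·ε). If 0 < |x − 15| < δ then x > 0 and |√x − √15| < |x − 15|/√15 < ε.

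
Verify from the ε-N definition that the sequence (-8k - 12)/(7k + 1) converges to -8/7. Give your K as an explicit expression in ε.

Let ε > 0 be given. For k ≥ 1, |(-8k - 12)/(7k + 1) + 8/7| = |-76|/(7(7k + 1)) = 76/(7(7k + 1)).
Since 7k + 1 ≥ 7k for k ≥ 1, this is ≤ 76/(7·7k) = (76/49)/k.
So |(-8k - 12)/(7k + 1) + 8/7| < ε whenever k > (76/49)/ε.
Take K = (76/49)/ε. If k > K then |(-8k - 12)/(7k + 1) + 8/7| ≤ (76/49)/k < ε.

K = (76/49)/ε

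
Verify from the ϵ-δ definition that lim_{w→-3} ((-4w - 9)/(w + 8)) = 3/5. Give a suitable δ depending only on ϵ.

δ = min(5/2, (25/46)ϵ)

Let ϵ > 0 be given. We want δ > 0 with 0 < |w + 3| < δ ⇒ |(-4w - 9)/(w + 8) − (3/5)| < ϵ.
Combining over a common denominator, (-4w - 9)/(w + 8) − (3/5) = [(-4w - 9)·5 − 3·(w + 8)] / [5·(w + 8)] = -23(w + 3) / (5(w + 8)).
So |(-4w - 9)/(w + 8) − (3/5)| = 23|w + 3| / (5·|w + 8|).
Require δ ≤ 5/2, so |w + 8| ≥ |5| − |w + 3| > 5 − 5/2 = 5/2.
Hence |(-4w - 9)/(w + 8) − (3/5)| < 23|w + 3|/(5·(5/2)) = (46/25)|w + 3|, which is < ϵ once |w + 3| < (25/46)ϵ.
Take δ = min(5/2, (25/46)ϵ). Then 0 < |w + 3| < δ forces both bounds, so |(-4w - 9)/(w + 8) − (3/5)| < ϵ.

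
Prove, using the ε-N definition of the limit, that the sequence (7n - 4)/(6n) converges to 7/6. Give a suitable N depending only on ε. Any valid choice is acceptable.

N = (2/3)/ε

Let ε > 0 be given. For n ≥ 1, |(7n - 4)/(6n) − (7/6)| = |-24|/(6(6n)) = 24/(6(6n)).
Since 6n ≥ 6n for n ≥ 1, this is ≤ 24/(6·6n) = (2/3)/n.
So |(7n - 4)/(6n) − (7/6)| < ε whenever n > (2/3)/ε.
Take N = (2/3)/ε. If n > N then |(7n - 4)/(6n) − (7/6)| ≤ (2/3)/n < ε.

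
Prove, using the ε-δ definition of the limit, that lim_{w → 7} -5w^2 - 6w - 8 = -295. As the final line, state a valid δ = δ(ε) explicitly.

δ = min(2, ε/86)

Let ε > 0 be given. We want δ > 0 such that 0 < |w − 7| < δ implies |(-5w^2 - 6w - 8) + 295| < ε.
(-5w^2 - 6w - 8) + 295 = -5w^2 - 6w + 287 = (w − 7)(-5w - 41).
So |(-5w^2 - 6w - 8) + 295| = |w − 7|·|-5w - 41|.
Assume first that |w − 7| < 2, so |w| < 9. Then |-5w - 41| ≤ 5·9 + 41 = 86.
Hence |(-5w^2 - 6w - 8) + 295| ≤ 86|w − 7| < ε provided |w − 7| < ε/86.
Take δ = min(2, ε/86). Then 0 < |w − 7| < δ gives both |w − 7| < 2 and |w − 7| < ε/86, so |(-5w^2 - 6w - 8) + 295| < ε.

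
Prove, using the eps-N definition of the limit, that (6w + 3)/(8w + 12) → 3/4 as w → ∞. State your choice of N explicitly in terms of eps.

Fix eps > 0. We seek N > 0 such that w > N implies |(6w + 3)/(8w + 12) − (3/4)| < eps.
(6w + 3)/(8w + 12) − (3/4) = (8(6w + 3) − 6(8w + 12)) / (8(8w + 12)) = -48/(8(8w + 12)).
For w > 0 we have 8w + 12 > 8w, so |(6w + 3)/(8w + 12) − (3/4)| = 48/(8(8w + 12)) < 48/(8·8w) = (3/4)/w.
Thus |(6w + 3)/(8w + 12) − (3/4)| < eps whenever w > (3/4)/eps.
Take N = (3/4)/eps. If w > N then |(6w + 3)/(8w + 12) − (3/4)| < (3/4)/w < eps.

N = (3/4)/eps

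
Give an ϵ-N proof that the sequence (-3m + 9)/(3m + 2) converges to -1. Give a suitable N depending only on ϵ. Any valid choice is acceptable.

N = (11/3)/ϵ

Let ϵ > 0. For m ≥ 1, |(-3m + 9)/(3m + 2) + 1| = |33|/(3(3m + 2)) = 33/(3(3m + 2)).
Since 3m + 2 ≥ 3m for m ≥ 1, this is ≤ 33/(3·3m) = (11/3)/m.
So |(-3m + 9)/(3m + 2) + 1| < ϵ whenever m > (11/3)/ϵ.
Take N = (11/3)/ϵ. If m > N then |(-3m + 9)/(3m + 2) + 1| ≤ (11/3)/m < ϵ.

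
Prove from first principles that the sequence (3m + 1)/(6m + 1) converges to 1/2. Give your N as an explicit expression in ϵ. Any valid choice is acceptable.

N = (1/12)/ϵ

Fix ϵ > 0. For m ≥ 1, |(3m + 1)/(6m + 1) − (1/2)| = |3|/(6(6m + 1)) = 3/(6(6m + 1)).
Since 6m + 1 ≥ 6m for m ≥ 1, this is ≤ 3/(6·6m) = (1/12)/m.
So |(3m + 1)/(6m + 1) − (1/2)| < ϵ whenever m > (1/12)/ϵ.
Take N = (1/12)/ϵ. If m > N then |(3m + 1)/(6m + 1) − (1/2)| ≤ (1/12)/m < ϵ.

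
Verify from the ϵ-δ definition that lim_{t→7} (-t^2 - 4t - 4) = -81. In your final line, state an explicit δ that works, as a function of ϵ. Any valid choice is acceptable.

Suppose ϵ > 0. We want δ > 0 such that 0 < |t − 7| < δ implies |(-t^2 - 4t - 4) + 81| < ϵ.
(-t^2 - 4t - 4) + 81 = -t^2 - 4t + 77 = (t − 7)(-t - 11).
So |(-t^2 - 4t - 4) + 81| = |t − 7|·|-t - 11|.
Assume first that |t − 7| < 2, so |t| < 9. Then |-t - 11| ≤ 9 + 11 = 20.
Hence |(-t^2 - 4t - 4) + 81| ≤ 20|t − 7| < ϵ provided |t − 7| < ϵ/20.
Choosing δ = min(2, ϵ/20) ensures both conditions, hence |(-t^2 - 4t - 4) + 81| < ϵ.

δ = min(2, ϵ/20)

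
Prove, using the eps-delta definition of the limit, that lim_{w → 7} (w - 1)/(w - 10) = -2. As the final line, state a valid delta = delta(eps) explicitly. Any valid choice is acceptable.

delta = min(3/2, (1/2)eps)

Let eps > 0 be given. We want delta > 0 with 0 < |w − 7| < delta ⇒ |(w - 1)/(w - 10) + 2| < eps.
Combining over a common denominator, (w - 1)/(w - 10) + 2 = [(w - 1)·(-3) − 6·(w - 10)] / [(-3)·(w - 10)] = -9(w − 7) / ((-3)(w - 10)).
So |(w - 1)/(w - 10) + 2| = 9|w − 7| / (3·|w − 10|).
Restrict delta ≤ 3/2. Then |w − 7| < 3/2 gives |w − 10| = |(w − 7) + (-3)| ≥ 3 − 3/2 = 3/2.
Hence |(w - 1)/(w - 10) + 2| < 9|w − 7|/(3·(3/2)) = 2|w − 7|, which is < eps once |w − 7| < (1/2)eps.
Take delta = min(3/2, (1/2)eps). Then 0 < |w − 7| < delta forces both bounds, so |(w - 1)/(w - 10) + 2| < eps.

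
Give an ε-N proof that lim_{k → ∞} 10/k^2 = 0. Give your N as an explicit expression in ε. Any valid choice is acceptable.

N = (10/ε)^{1/2}

Let ε > 0 be given. For k ≥ 1, |10/k^2 − 0| = 10/k^2.
10/k^2 < ε ⇔ k^2 > 10/ε ⇔ k > (10/ε)^{1/2}.
Take N = (10/ε)^{1/2}. Then k > N implies 10/k^2 < ε.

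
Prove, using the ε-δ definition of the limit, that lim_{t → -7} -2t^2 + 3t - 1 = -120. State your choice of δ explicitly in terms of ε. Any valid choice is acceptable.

Let ε > 0. We want δ > 0 such that 0 < |t + 7| < δ implies |(-2t^2 + 3t - 1) + 120| < ε.
(-2t^2 + 3t - 1) + 120 = -2t^2 + 3t + 119 = (t + 7)(-2t + 17).
So |(-2t^2 + 3t - 1) + 120| = |t + 7|·|-2t + 17|.
Require δ ≤ 1. Then |t + 7| < 1 gives |t| < 8, and by the triangle inequality |-2t + 17| ≤ 2·8 + 17 = 33.
Hence |(-2t^2 + 3t - 1) + 120| ≤ 33|t + 7| < ε provided |t + 7| < ε/33.
Choosing δ = min(1, ε/33) ensures both conditions, hence |(-2t^2 + 3t - 1) + 120| < ε.

δ = min(1, ε/33)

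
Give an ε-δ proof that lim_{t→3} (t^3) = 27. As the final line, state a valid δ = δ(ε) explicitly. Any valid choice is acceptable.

δ = min(1, ε/37)

Fix ε > 0. We seek δ > 0 with 0 < |t − 3| < δ ⇒ |t^3 − 27| < ε.
Factor: t^3 − 27 = (t − 3)(t^2 + 3t + 9), so |t^3 − 27| = |t − 3|·|t^2 + 3t + 9|.
Impose δ ≤ 1 so that |t| < 4; then |t^2 + 3t + 9| ≤ 37.
Hence |t^3 − 27| ≤ 37|t − 3|, which is < ε once |t − 3| < ε/37.
Take δ = min(1, ε/37). If 0 < |t − 3| < δ then both bounds hold and |t^3 − 27| ≤ 37|t − 3| < 37·(ε/37) = ε.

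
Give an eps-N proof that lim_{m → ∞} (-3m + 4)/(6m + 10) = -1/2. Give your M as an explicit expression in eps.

M = (3/2)/eps

Suppose eps > 0. For m ≥ 1, |(-3m + 4)/(6m + 10) + 1/2| = |54|/(6(6m + 10)) = 54/(6(6m + 10)).
Since 6m + 10 ≥ 6m for m ≥ 1, this is ≤ 54/(6·6m) = (3/2)/m.
So |(-3m + 4)/(6m + 10) + 1/2| < eps whenever m > (3/2)/eps.
Take M = (3/2)/eps. If m > M then |(-3m + 4)/(6m + 10) + 1/2| ≤ (3/2)/m < eps.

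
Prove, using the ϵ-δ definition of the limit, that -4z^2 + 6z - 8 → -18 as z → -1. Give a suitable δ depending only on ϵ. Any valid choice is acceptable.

δ = min(1, ϵ/18)

Let ϵ > 0 be given. We want δ > 0 such that 0 < |z + 1| < δ implies |(-4z^2 + 6z - 8) + 18| < ϵ.
(-4z^2 + 6z - 8) + 18 = -4z^2 + 6z + 10 = (z + 1)(-4z + 10).
So |(-4z^2 + 6z - 8) + 18| = |z + 1|·|-4z + 10|.
Require δ ≤ 1. Then |z + 1| < 1 gives |z| < 2, and by the triangle inequality |-4z + 10| ≤ 4·2 + 10 = 18.
Hence |(-4z^2 + 6z - 8) + 18| ≤ 18|z + 1| < ϵ provided |z + 1| < ϵ/18.
Choosing δ = min(1, ϵ/18) ensures both conditions, hence |(-4z^2 + 6z - 8) + 18| < ϵ.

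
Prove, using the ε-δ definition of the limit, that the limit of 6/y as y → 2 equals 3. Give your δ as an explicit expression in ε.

δ = min(1, (1/3)ε)

Fix ε > 0. We seek δ > 0 such that 0 < |y − 2| < δ implies |6/y − 3| < ε.
|6/y − 3| = 6·|2 − y|/(2·|y|) = 6|y − 2|/(2|y|).
Require δ ≤ 1 so that |y| > 2 − 1 = 1, hence 2|y| > 2.
Then |6/y − 3| < 6|y − 2|/2, which is < ε when |y − 2| < (1/3)ε.
Take δ = min(1, (1/3)ε). Then 0 < |y − 2| < δ gives both |y − 2| < 1 and |y − 2| < (1/3)ε, so |6/y − 3| < ε.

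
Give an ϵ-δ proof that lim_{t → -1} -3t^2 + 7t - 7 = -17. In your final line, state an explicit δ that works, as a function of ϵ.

Let ϵ > 0. We want δ > 0 such that 0 < |t + 1| < δ implies |(-3t^2 + 7t - 7) + 17| < ϵ.
(-3t^2 + 7t - 7) + 17 = -3t^2 + 7t + 10 = (t + 1)(-3t + 10).
So |(-3t^2 + 7t - 7) + 17| = |t + 1|·|-3t + 10|.
Assume first that |t + 1| < 2, so |t| < 3. Then |-3t + 10| ≤ 3·3 + 10 = 19.
Hence |(-3t^2 + 7t - 7) + 17| ≤ 19|t + 1| < ϵ provided |t + 1| < ϵ/19.
Take δ = min(2, ϵ/19). Then 0 < |t + 1| < δ gives both |t + 1| < 2 and |t + 1| < ϵ/19, so |(-3t^2 + 7t - 7) + 17| < ϵ.

δ = min(2, ϵ/19)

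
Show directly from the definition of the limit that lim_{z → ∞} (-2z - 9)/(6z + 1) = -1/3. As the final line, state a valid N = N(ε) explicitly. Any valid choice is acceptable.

Let ε > 0 be given. We seek N > 0 such that z > N implies |(-2z - 9)/(6z + 1) + 1/3| < ε.
(-2z - 9)/(6z + 1) + 1/3 = (6(-2z - 9) − (-2)(6z + 1)) / (6(6z + 1)) = -52/(6(6z + 1)).
For z > 0 we have 6z + 1 > 6z, so |(-2z - 9)/(6z + 1) + 1/3| = 52/(6(6z + 1)) < 52/(6·6z) = (13/9)/z.
Thus |(-2z - 9)/(6z + 1) + 1/3| < ε whenever z > (13/9)/ε.
Take N = (13/9)/ε. If z > N then |(-2z - 9)/(6z + 1) + 1/3| < (13/9)/z < ε.

N = (13/9)/ε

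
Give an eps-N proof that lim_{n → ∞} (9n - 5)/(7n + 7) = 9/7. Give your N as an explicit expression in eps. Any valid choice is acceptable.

Suppose eps > 0. For n ≥ 1, |(9n - 5)/(7n + 7) − (9/7)| = |-98|/(7(7n + 7)) = 98/(7(7n + 7)).
Since 7n + 7 ≥ 7n for n ≥ 1, this is ≤ 98/(7·7n) = 2/n.
So |(9n - 5)/(7n + 7) − (9/7)| < eps whenever n > 2/eps.
Take N = 2/eps. If n > N then |(9n - 5)/(7n + 7) − (9/7)| ≤ 2/n < eps.

N = 2/eps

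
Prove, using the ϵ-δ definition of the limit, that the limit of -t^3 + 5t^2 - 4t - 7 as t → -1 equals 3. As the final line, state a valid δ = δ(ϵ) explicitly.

δ = min(2, ϵ/37)

Let ϵ > 0 be given. We want δ > 0 such that 0 < |t + 1| < δ implies |(-t^3 + 5t^2 - 4t - 7) − 3| < ϵ.
(-t^3 + 5t^2 - 4t - 7) − 3 = -t^3 + 5t^2 - 4t - 10 = (t + 1)(-t^2 + 6t - 10).
So |(-t^3 + 5t^2 - 4t - 7) − 3| = |t + 1|·|-t^2 + 6t - 10|.
Require δ ≤ 2. Then |t + 1| < 2 gives |t| < 3, and by the triangle inequality |-t^2 + 6t - 10| ≤ 3^2 + 6·3 + 10 = 37.
Hence |(-t^3 + 5t^2 - 4t - 7) − 3| ≤ 37|t + 1| < ϵ provided |t + 1| < ϵ/37.
Choosing δ = min(2, ϵ/37) ensures both conditions, hence |(-t^3 + 5t^2 - 4t - 7) − 3| < ϵ.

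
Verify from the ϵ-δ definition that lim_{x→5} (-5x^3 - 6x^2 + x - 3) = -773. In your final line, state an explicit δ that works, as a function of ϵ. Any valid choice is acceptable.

Let ϵ > 0 be given. We want δ > 0 such that 0 < |x − 5| < δ implies |(-5x^3 - 6x^2 + x - 3) + 773| < ϵ.
(-5x^3 - 6x^2 + x - 3) + 773 = -5x^3 - 6x^2 + x + 770 = (x − 5)(-5x^2 - 31x - 154).
So |(-5x^3 - 6x^2 + x - 3) + 773| = |x − 5|·|-5x^2 - 31x - 154|.
Assume first that |x − 5| < 1, so |x| < 6. Then |-5x^2 - 31x - 154| ≤ 5·6^2 + 31·6 + 154 = 520.
Hence |(-5x^3 - 6x^2 + x - 3) + 773| ≤ 520|x − 5| < ϵ provided |x − 5| < ϵ/520.
Choosing δ = min(1, ϵ/520) ensures both conditions, hence |(-5x^3 - 6x^2 + x - 3) + 773| < ϵ.

δ = min(1, ϵ/520)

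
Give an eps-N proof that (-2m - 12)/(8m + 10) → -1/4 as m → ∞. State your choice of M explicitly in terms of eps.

M = (19/16)/eps

Let eps > 0. For m ≥ 1, |(-2m - 12)/(8m + 10) + 1/4| = |-76|/(8(8m + 10)) = 76/(8(8m + 10)).
Since 8m + 10 ≥ 8m for m ≥ 1, this is ≤ 76/(8·8m) = (19/16)/m.
So |(-2m - 12)/(8m + 10) + 1/4| < eps whenever m > (19/16)/eps.
Take M = (19/16)/eps. If m > M then |(-2m - 12)/(8m + 10) + 1/4| ≤ (19/16)/m < eps.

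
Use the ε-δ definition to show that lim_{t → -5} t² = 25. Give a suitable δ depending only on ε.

δ = min(1, ε/11)

Fix ε > 0. We seek δ > 0 with 0 < |t + 5| < δ ⇒ |t² − 25| < ε.
Factor: t² − 25 = (t + 5)(t - 5), so |t² − 25| = |t + 5|·|t - 5|.
Restrict δ ≤ 1. Then |t + 5| < 1 gives |t| < 6, so by the triangle inequality |t - 5| ≤ 6 + 5 = 11.
Hence |t² − 25| ≤ 11|t + 5|, which is < ε once |t + 5| < ε/11.
Take δ = min(1, ε/11). If 0 < |t + 5| < δ then both bounds hold and |t² − 25| ≤ 11|t + 5| < 11·(ε/11) = ε.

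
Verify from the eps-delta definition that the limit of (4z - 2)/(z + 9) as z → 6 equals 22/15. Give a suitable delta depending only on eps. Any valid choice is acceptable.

delta = min(15/2, (225/76)eps)

Let eps > 0 be given. We want delta > 0 with 0 < |z − 6| < delta ⇒ |(4z - 2)/(z + 9) − (22/15)| < eps.
Combining over a common denominator, (4z - 2)/(z + 9) − (22/15) = [(4z - 2)·15 − 22·(z + 9)] / [15·(z + 9)] = 38(z − 6) / (15(z + 9)).
So |(4z - 2)/(z + 9) − (22/15)| = 38|z − 6| / (15·|z + 9|).
Require delta ≤ 15/2, so |z + 9| ≥ |15| − |z − 6| > 15 − 15/2 = 15/2.
Hence |(4z - 2)/(z + 9) − (22/15)| < 38|z − 6|/(15·(15/2)) = (76/225)|z − 6|, which is < eps once |z − 6| < (225/76)eps.
Take delta = min(15/2, (225/76)eps). Then 0 < |z − 6| < delta forces both bounds, so |(4z - 2)/(z + 9) − (22/15)| < eps.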